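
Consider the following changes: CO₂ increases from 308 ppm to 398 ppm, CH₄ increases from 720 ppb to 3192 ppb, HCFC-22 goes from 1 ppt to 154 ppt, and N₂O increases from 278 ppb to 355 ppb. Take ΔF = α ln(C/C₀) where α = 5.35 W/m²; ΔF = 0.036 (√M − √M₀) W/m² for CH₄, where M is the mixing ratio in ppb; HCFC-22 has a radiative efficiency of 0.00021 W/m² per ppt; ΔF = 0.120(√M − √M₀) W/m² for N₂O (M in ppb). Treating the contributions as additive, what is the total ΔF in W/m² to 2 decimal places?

CO₂: 5.35 × ln(398/308) = 5.35 × ln(1.29221) = 5.35 × 0.25635 = 1.3715 W/m².
CH₄: 0.036 × (√3192 − √720) = 0.036 × (56.4978 − 26.8328) = 0.036 × 29.6650 = 1.0679 W/m².
HCFC-22: ΔF = 0.00021 × (154 − 1) = 0.00021 × 153 = 0.0321 W/m².
N₂O: 0.120 × (√355 − √278) = 0.120 × (18.8414 − 16.6733) = 0.120 × 2.1681 = 0.2602 W/m².
Total ΔF = 1.3715 + 1.0679 + 0.0321 + 0.2602 = 2.7317 W/m².

ΔF = 2.73 W/m²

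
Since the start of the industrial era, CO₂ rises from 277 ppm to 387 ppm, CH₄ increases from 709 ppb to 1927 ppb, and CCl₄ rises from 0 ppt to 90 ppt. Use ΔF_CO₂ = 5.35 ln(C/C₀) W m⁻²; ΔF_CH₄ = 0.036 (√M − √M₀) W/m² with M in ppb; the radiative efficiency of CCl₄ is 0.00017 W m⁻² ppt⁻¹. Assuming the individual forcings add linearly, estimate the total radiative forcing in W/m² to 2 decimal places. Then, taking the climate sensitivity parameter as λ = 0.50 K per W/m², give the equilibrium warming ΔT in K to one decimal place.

CO₂: 5.35 × ln(387/277) = 5.35 × ln(1.39711) = 5.35 × 0.33441 = 1.7891 W/m².
CH₄: 0.036 × (√1927 − √709) = 0.036 × (43.8976 − 26.6271) = 0.036 × 17.2705 = 0.6217 W/m².
CCl₄: ΔF = 0.00017 × (90 − 0) = 0.00017 × 90 = 0.0153 W/m².
Total ΔF = 1.7891 + 0.6217 + 0.0153 = 2.4261 W/m².
ΔT = λ ΔF = 0.50 × 2.43 = 1.2150 K.

ΔF = 2.43 W/m²; ΔT = 1.2 K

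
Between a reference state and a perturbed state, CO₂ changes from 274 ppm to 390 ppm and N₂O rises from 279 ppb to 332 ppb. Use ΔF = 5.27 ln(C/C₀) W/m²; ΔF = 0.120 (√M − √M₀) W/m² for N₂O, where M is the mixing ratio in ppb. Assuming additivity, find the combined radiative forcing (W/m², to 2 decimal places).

ΔF = 2.04 W/m²

CO₂: 5.27 × ln(390/274) = 5.27 × ln(1.42336) = 5.27 × 0.35302 = 1.8604 W/m².
N₂O: 0.120 × (√332 − √279) = 0.120 × (18.2209 − 16.7033) = 0.120 × 1.5176 = 0.1821 W/m².
Total ΔF = 1.8604 + 0.1821 = 2.0425 W/m².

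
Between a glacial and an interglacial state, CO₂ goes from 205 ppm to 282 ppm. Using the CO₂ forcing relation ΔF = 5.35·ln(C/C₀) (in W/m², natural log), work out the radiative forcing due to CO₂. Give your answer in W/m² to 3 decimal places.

ΔF = 1.706 W/m²

CO₂: 5.35 × ln(282/205) = 5.35 × ln(1.37561) = 5.35 × 0.31890 = 1.7061 W/m².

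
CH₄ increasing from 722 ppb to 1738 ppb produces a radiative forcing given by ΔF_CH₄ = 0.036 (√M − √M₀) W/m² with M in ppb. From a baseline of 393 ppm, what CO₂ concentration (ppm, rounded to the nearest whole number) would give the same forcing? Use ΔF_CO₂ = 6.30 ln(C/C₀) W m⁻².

CH₄ forcing: 0.036 × (√1738 − √722) = 0.036 × (41.6893 − 26.8701) = 0.036 × 14.8192 = 0.53349 W/m².
Set 6.30 ln(C/393) = 0.53349: ln(C/393) = 0.53349/6.30 = 0.08468, so C = 393 × e^0.08468 = 393 × 1.08837 = 427.73 ppm.

C ≈ 428 ppm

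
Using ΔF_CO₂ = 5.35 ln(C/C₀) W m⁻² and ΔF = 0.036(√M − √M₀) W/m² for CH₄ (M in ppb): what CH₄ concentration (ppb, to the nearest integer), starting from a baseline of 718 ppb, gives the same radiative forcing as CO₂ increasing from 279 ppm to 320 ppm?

M ≈ 2225 ppb

CO₂ forcing: 5.35 × ln(320/279) = 5.35 × 0.137109 = 0.73353 W/m².
Set 0.036(√M − √718) = 0.73353: √M = 0.73353/0.036 + √718 = 20.3758 + 26.7955 = 47.1713.
M = (47.1713)² = 2225.13 ppb.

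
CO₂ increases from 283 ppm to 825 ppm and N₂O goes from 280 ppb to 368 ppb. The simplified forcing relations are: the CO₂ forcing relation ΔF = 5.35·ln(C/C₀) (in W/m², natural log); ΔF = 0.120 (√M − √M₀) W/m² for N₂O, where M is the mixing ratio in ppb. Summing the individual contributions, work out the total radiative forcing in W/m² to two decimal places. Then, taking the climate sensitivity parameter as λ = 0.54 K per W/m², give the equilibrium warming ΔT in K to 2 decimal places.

CO₂: 5.35 × ln(825/283) = 5.35 × ln(2.91519) = 5.35 × 1.06993 = 5.7241 W/m².
N₂O: 0.120 × (√368 − √280) = 0.120 × (19.1833 − 16.7332) = 0.120 × 2.4501 = 0.2940 W/m².
Total ΔF = 5.7241 + 0.2940 = 6.0181 W/m².
ΔT = λ ΔF = 0.54 × 6.02 = 3.2508 K.

ΔF = 6.02 W/m²; ΔT = 3.25 K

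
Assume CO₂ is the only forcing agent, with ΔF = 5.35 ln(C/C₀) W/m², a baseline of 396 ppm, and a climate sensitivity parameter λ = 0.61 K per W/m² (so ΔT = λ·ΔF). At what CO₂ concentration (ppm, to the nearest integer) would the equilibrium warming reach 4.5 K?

C ≈ 1572 ppm

Required forcing: ΔF = ΔT/λ = 4.5/0.61 = 7.3770 W/m².
Then ln(C/396) = ΔF/5.35 = 7.3770/5.35 = 1.37888.
So C = 396 × e^1.37888 = 396 × 3.97045 = 1572.30 ppm.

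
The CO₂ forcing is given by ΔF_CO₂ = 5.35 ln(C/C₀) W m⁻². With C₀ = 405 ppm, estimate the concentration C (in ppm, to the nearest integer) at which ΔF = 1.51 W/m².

C ≈ 537 ppm

Set 5.35 ln(C/405) = 1.51, so ln(C/405) = 1.51/5.35 = 0.28224.
Then C/405 = e^0.28224 = 1.32610, giving C = 405 × 1.32610 = 537.07 ppm.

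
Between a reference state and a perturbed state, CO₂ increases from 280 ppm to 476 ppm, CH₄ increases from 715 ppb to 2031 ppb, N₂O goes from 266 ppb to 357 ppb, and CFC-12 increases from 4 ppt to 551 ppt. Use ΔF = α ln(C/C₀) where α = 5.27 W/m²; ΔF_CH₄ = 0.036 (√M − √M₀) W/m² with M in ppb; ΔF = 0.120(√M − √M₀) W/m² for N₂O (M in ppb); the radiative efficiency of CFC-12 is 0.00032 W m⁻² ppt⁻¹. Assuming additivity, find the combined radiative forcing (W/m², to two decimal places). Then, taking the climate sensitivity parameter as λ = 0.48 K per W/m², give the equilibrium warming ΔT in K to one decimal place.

CO₂: 5.27 × ln(476/280) = 5.27 × ln(1.70000) = 5.27 × 0.53063 = 2.7964 W/m².
CH₄: 0.036 × (√2031 − √715) = 0.036 × (45.0666 − 26.7395) = 0.036 × 18.3271 = 0.6598 W/m².
N₂O: 0.120 × (√357 − √266) = 0.120 × (18.8944 − 16.3095) = 0.120 × 2.5849 = 0.3102 W/m².
CFC-12: ΔF = 0.00032 × (551 − 4) = 0.00032 × 547 = 0.1750 W/m².
Total ΔF = 2.7964 + 0.6598 + 0.3102 + 0.1750 = 3.9414 W/m².
ΔT = λ ΔF = 0.48 × 3.94 = 1.8912 K.

ΔF = 3.94 W/m²; ΔT = 1.9 K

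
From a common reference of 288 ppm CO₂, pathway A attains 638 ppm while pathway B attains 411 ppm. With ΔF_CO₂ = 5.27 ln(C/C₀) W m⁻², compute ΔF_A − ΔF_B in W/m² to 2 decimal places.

ΔF_A = 5.27 ln(638/288) = 5.27 × 0.79538 = 4.1917 W/m².
ΔF_B = 5.27 ln(411/288) = 5.27 × 0.35563 = 1.8742 W/m².
Difference: 4.1917 − 1.8742 = 2.3175 W/m².

ΔF_A − ΔF_B = 2.32 W/m²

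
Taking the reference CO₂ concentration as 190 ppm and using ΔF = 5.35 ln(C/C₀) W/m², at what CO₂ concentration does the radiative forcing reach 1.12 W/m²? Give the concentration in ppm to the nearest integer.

Set 5.35 ln(C/190) = 1.12, so ln(C/190) = 1.12/5.35 = 0.20935.
Then C/190 = e^0.20935 = 1.23288, giving C = 190 × 1.23288 = 234.25 ppm.

C ≈ 234 ppm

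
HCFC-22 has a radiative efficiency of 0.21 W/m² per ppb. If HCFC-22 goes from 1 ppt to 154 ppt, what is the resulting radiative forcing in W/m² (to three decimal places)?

HCFC-22: Δ = 154 − 1 = 153 ppt = 0.153 ppb; ΔF = 0.21 × 0.153 = 0.0321 W/m².

ΔF = 0.032 W/m²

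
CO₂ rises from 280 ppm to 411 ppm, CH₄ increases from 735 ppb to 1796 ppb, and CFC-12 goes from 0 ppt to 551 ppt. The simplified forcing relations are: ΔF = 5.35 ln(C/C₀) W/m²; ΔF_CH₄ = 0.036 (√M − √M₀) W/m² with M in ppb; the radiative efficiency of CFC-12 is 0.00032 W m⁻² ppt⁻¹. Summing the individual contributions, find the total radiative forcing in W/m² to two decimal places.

CO₂: 5.35 × ln(411/280) = 5.35 × ln(1.46786) = 5.35 × 0.38381 = 2.0534 W/m².
CH₄: 0.036 × (√1796 − √735) = 0.036 × (42.3792 − 27.1109) = 0.036 × 15.2683 = 0.5497 W/m².
CFC-12: ΔF = 0.00032 × (551 − 0) = 0.00032 × 551 = 0.1763 W/m².
Total ΔF = 2.0534 + 0.5497 + 0.1763 = 2.7794 W/m².

ΔF = 2.78 W/m²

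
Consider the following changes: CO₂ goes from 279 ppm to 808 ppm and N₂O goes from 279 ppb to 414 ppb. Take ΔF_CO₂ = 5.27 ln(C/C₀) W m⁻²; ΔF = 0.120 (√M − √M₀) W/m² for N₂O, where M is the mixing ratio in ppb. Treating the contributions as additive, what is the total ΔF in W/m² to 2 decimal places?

CO₂: 5.27 × ln(808/279) = 5.27 × ln(2.89606) = 5.27 × 1.06335 = 5.6039 W/m².
N₂O: 0.120 × (√414 − √279) = 0.120 × (20.3470 − 16.7033) = 0.120 × 3.6437 = 0.4372 W/m².
Total ΔF = 5.6039 + 0.4372 = 6.0411 W/m².

ΔF = 6.04 W/m²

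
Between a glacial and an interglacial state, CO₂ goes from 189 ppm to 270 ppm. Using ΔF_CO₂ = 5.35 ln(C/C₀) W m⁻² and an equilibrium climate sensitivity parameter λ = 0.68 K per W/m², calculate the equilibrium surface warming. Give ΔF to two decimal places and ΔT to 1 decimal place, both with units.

CO₂: 5.35 × ln(270/189) = 5.35 × ln(1.42857) = 5.35 × 0.35667 = 1.9082 W/m².
ΔT = λ ΔF = 0.68 × 1.91 = 1.2988 K.

ΔF = 1.91 W/m²; ΔT = 1.3 K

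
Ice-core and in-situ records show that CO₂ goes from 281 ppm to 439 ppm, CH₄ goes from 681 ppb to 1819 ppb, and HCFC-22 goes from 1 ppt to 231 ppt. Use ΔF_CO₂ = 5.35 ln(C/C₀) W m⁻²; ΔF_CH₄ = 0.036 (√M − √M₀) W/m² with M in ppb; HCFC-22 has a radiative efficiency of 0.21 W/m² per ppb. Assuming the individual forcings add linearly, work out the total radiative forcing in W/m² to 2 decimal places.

ΔF = 3.03 W/m²

CO₂: 5.35 × ln(439/281) = 5.35 × ln(1.56228) = 5.35 × 0.44615 = 2.3869 W/m².
CH₄: 0.036 × (√1819 − √681) = 0.036 × (42.6497 − 26.0960) = 0.036 × 16.5537 = 0.5959 W/m².
HCFC-22: Δ = 231 − 1 = 230 ppt = 0.230 ppb; ΔF = 0.21 × 0.230 = 0.0483 W/m².
Total ΔF = 2.3869 + 0.5959 + 0.0483 = 3.0311 W/m².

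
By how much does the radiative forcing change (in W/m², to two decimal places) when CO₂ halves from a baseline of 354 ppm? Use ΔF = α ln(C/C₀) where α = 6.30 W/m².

ΔF = -4.37 W/m²

ΔF = 6.30 × ln(0.5) = 6.30 × -0.69315 = -4.3668 W/m².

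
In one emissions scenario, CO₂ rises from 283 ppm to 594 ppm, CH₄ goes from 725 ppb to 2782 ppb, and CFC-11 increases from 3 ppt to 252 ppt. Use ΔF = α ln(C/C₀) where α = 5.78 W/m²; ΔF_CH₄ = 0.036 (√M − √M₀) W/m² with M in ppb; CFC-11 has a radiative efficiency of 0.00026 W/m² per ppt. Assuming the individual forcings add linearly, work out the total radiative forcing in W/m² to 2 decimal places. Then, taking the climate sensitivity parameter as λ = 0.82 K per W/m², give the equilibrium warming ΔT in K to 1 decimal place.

CO₂: 5.78 × ln(594/283) = 5.78 × ln(2.09894) = 5.78 × 0.74143 = 4.2855 W/m².
CH₄: 0.036 × (√2782 − √725) = 0.036 × (52.7447 − 26.9258) = 0.036 × 25.8189 = 0.9295 W/m².
CFC-11: ΔF = 0.00026 × (252 − 3) = 0.00026 × 249 = 0.0647 W/m².
Total ΔF = 4.2855 + 0.9295 + 0.0647 = 5.2797 W/m².
ΔT = λ ΔF = 0.82 × 5.28 = 4.3296 K.

ΔF = 5.28 W/m²; ΔT = 4.3 K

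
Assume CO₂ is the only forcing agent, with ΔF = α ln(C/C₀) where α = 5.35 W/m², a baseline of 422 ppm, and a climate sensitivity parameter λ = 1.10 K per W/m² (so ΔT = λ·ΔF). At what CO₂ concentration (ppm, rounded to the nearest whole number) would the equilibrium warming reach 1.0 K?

Required forcing: ΔF = ΔT/λ = 1.0/1.10 = 0.9091 W/m².
Then ln(C/422) = ΔF/5.35 = 0.9091/5.35 = 0.16993.
So C = 422 × e^0.16993 = 422 × 1.18522 = 500.16 ppm.

C ≈ 500 ppm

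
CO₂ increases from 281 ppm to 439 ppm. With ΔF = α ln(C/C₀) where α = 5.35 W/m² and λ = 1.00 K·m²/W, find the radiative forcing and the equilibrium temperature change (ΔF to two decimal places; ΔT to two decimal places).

ΔF = 2.39 W/m²; ΔT = 2.39 K

CO₂: 5.35 × ln(439/281) = 5.35 × ln(1.56228) = 5.35 × 0.44615 = 2.3869 W/m².
ΔT = λ ΔF = 1.00 × 2.39 = 2.3900 K.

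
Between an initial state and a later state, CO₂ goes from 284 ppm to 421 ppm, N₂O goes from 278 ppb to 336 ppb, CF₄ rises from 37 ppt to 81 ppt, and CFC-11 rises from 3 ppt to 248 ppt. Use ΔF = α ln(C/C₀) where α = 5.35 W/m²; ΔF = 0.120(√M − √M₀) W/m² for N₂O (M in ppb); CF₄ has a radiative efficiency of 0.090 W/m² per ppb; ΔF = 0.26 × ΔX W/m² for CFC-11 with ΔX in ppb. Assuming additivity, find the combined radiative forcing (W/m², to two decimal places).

ΔF = 2.37 W/m²

CO₂: 5.35 × ln(421/284) = 5.35 × ln(1.48239) = 5.35 × 0.39366 = 2.1061 W/m².
N₂O: 0.120 × (√336 − √278) = 0.120 × (18.3303 − 16.6733) = 0.120 × 1.6570 = 0.1988 W/m².
CF₄: Δ = 81 − 37 = 44 ppt = 0.044 ppb; ΔF = 0.090 × 0.044 = 0.0040 W/m².
CFC-11: Δ = 248 − 3 = 245 ppt = 0.245 ppb; ΔF = 0.26 × 0.245 = 0.0637 W/m².
Total ΔF = 2.1061 + 0.1988 + 0.0040 + 0.0637 = 2.3726 W/m².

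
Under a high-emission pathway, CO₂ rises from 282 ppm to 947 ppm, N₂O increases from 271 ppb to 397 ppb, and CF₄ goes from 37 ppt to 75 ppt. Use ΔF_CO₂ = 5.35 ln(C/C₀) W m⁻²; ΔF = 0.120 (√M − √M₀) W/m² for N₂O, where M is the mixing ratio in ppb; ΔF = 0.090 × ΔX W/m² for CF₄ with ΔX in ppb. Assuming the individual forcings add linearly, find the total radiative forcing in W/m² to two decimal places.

ΔF = 6.90 W/m²

CO₂: 5.35 × ln(947/282) = 5.35 × ln(3.35816) = 5.35 × 1.21139 = 6.4809 W/m².
N₂O: 0.120 × (√397 − √271) = 0.120 × (19.9249 − 16.4621) = 0.120 × 3.4628 = 0.4155 W/m².
CF₄: Δ = 75 − 37 = 38 ppt = 0.038 ppb; ΔF = 0.090 × 0.038 = 0.0034 W/m².
Total ΔF = 6.4809 + 0.4155 + 0.0034 = 6.8998 W/m².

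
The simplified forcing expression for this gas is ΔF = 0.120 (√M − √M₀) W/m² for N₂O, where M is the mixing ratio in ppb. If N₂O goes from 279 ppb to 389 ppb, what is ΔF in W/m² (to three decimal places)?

ΔF = 0.362 W/m²

N₂O: 0.120 × (√389 − √279) = 0.120 × (19.7231 − 16.7033) = 0.120 × 3.0198 = 0.3624 W/m².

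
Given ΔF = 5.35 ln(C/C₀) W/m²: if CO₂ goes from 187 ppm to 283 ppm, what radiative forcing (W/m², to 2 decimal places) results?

CO₂: 5.35 × ln(283/187) = 5.35 × ln(1.51337) = 5.35 × 0.41434 = 2.2167 W/m².

ΔF = 2.22 W/m²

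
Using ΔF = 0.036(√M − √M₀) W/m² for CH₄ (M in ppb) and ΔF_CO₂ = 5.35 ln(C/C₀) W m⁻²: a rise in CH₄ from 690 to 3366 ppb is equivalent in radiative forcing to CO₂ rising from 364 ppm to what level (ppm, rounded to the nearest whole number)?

CH₄ forcing: 0.036 × (√3366 − √690) = 0.036 × (58.0172 − 26.2679) = 0.036 × 31.7493 = 1.14297 W/m².
Set 5.35 ln(C/364) = 1.14297: ln(C/364) = 1.14297/5.35 = 0.21364, so C = 364 × e^0.21364 = 364 × 1.23818 = 450.70 ppm.

C ≈ 451 ppm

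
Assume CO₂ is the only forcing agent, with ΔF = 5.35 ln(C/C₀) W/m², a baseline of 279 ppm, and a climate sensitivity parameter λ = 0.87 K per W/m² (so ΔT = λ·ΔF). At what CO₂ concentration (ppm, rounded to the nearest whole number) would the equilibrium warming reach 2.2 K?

Required forcing: ΔF = ΔT/λ = 2.2/0.87 = 2.5287 W/m².
Then ln(C/279) = ΔF/5.35 = 2.5287/5.35 = 0.47265.
So C = 279 × e^0.47265 = 279 × 1.60424 = 447.58 ppm.

C ≈ 448 ppm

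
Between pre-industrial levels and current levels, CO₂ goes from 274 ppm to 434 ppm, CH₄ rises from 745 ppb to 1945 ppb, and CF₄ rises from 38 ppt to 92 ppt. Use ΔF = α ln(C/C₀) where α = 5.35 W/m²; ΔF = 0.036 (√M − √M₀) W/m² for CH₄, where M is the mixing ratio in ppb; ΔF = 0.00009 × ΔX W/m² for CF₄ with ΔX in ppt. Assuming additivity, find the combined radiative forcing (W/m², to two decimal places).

CO₂: 5.35 × ln(434/274) = 5.35 × ln(1.58394) = 5.35 × 0.45992 = 2.4606 W/m².
CH₄: 0.036 × (√1945 − √745) = 0.036 × (44.1022 − 27.2947) = 0.036 × 16.8075 = 0.6051 W/m².
CF₄: ΔF = 0.00009 × (92 − 38) = 0.00009 × 54 = 0.0049 W/m².
Total ΔF = 2.4606 + 0.6051 + 0.0049 = 3.0706 W/m².

ΔF = 3.07 W/m²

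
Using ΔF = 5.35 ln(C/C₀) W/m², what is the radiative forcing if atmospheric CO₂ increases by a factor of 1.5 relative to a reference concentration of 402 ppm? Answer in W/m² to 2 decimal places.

ΔF = 2.17 W/m²

Because the forcing depends only on the ratio C/C₀, the initial concentration does not enter.
ΔF = 5.35 × ln(1.5) = 5.35 × 0.40547 = 2.1693 W/m².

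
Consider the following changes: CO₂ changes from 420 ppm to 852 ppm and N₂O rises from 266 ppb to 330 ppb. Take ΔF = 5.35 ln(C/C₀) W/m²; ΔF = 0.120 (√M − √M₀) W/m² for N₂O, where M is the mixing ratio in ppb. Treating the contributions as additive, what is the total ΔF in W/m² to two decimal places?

CO₂: 5.35 × ln(852/420) = 5.35 × ln(2.02857) = 5.35 × 0.70733 = 3.7842 W/m².
N₂O: 0.120 × (√330 − √266) = 0.120 × (18.1659 − 16.3095) = 0.120 × 1.8564 = 0.2228 W/m².
Total ΔF = 3.7842 + 0.2228 = 4.0070 W/m².

ΔF = 4.01 W/m²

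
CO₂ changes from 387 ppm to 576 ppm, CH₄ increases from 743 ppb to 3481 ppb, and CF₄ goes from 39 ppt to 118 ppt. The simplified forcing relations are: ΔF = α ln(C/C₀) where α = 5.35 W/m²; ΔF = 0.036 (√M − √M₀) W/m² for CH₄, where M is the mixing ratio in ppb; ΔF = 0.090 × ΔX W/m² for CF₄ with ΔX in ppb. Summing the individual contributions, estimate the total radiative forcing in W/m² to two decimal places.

ΔF = 3.28 W/m²

CO₂: 5.35 × ln(576/387) = 5.35 × ln(1.48837) = 5.35 × 0.39768 = 2.1276 W/m².
CH₄: 0.036 × (√3481 − √743) = 0.036 × (59.0000 − 27.2580) = 0.036 × 31.7420 = 1.1427 W/m².
CF₄: Δ = 118 − 39 = 79 ppt = 0.079 ppb; ΔF = 0.090 × 0.079 = 0.0071 W/m².
Total ΔF = 2.1276 + 1.1427 + 0.0071 = 3.2774 W/m².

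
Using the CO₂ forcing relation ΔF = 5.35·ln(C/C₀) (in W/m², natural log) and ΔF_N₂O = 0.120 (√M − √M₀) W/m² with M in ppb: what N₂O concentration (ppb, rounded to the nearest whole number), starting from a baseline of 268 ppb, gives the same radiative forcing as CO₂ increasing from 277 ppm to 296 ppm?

CO₂ forcing: 5.35 × ln(296/277) = 5.35 × 0.066342 = 0.35493 W/m².
Set 0.120(√M − √268) = 0.35493: √M = 0.35493/0.120 + √268 = 2.9578 + 16.3707 = 19.3285.
M = (19.3285)² = 373.59 ppb.

M ≈ 374 ppb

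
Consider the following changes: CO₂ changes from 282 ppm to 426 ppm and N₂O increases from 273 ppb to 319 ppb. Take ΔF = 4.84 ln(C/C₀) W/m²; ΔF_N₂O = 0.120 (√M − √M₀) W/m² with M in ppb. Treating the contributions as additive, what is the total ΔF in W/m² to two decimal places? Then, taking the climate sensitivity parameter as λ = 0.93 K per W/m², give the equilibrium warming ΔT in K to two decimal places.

ΔF = 2.16 W/m²; ΔT = 2.01 K

CO₂: 4.84 × ln(426/282) = 4.84 × ln(1.51064) = 4.84 × 0.41253 = 1.9966 W/m².
N₂O: 0.120 × (√319 − √273) = 0.120 × (17.8606 − 16.5227) = 0.120 × 1.3379 = 0.1605 W/m².
Total ΔF = 1.9966 + 0.1605 = 2.1571 W/m².
ΔT = λ ΔF = 0.93 × 2.16 = 2.0088 K.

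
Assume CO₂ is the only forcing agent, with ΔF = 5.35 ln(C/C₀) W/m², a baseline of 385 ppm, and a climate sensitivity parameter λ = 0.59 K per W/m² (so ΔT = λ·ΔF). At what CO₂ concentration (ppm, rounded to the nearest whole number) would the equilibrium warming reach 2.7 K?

Required forcing: ΔF = ΔT/λ = 2.7/0.59 = 4.5763 W/m².
Then ln(C/385) = ΔF/5.35 = 4.5763/5.35 = 0.85538.
So C = 385 × e^0.85538 = 385 × 2.35227 = 905.62 ppm.

C ≈ 906 ppm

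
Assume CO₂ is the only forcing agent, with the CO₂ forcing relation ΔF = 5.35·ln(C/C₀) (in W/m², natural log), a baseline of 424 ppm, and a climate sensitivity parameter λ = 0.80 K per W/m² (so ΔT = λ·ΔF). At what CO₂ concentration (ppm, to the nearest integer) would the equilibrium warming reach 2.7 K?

Required forcing: ΔF = ΔT/λ = 2.7/0.80 = 3.3750 W/m².
Then ln(C/424) = ΔF/5.35 = 3.3750/5.35 = 0.63084.
So C = 424 × e^0.63084 = 424 × 1.87919 = 796.78 ppm.

C ≈ 797 ppm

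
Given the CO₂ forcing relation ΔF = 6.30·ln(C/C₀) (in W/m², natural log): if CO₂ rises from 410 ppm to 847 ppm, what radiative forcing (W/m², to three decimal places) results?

CO₂: 6.30 × ln(847/410) = 6.30 × ln(2.06585) = 6.30 × 0.72554 = 4.5709 W/m².

ΔF = 4.571 W/m²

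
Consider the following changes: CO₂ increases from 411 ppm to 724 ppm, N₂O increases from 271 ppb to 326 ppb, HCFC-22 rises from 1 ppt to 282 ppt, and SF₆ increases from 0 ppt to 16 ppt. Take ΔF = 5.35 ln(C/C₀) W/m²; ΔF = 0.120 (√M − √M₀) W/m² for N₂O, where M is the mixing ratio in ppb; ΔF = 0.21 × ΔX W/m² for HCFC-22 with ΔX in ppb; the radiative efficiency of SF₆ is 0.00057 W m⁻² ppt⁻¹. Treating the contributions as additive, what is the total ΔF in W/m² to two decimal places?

ΔF = 3.29 W/m²

CO₂: 5.35 × ln(724/411) = 5.35 × ln(1.76156) = 5.35 × 0.56620 = 3.0292 W/m².
N₂O: 0.120 × (√326 − √271) = 0.120 × (18.0555 − 16.4621) = 0.120 × 1.5934 = 0.1912 W/m².
HCFC-22: Δ = 282 − 1 = 281 ppt = 0.281 ppb; ΔF = 0.21 × 0.281 = 0.0590 W/m².
SF₆: ΔF = 0.00057 × (16 − 0) = 0.00057 × 16 = 0.0091 W/m².
Total ΔF = 3.0292 + 0.1912 + 0.0590 + 0.0091 = 3.2885 W/m².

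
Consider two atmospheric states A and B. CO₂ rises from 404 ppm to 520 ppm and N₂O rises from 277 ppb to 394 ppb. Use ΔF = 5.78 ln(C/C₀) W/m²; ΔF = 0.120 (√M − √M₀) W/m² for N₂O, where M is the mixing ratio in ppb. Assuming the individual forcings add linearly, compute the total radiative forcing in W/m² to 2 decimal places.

ΔF = 1.84 W/m²

CO₂: 5.78 × ln(520/404) = 5.78 × ln(1.28713) = 5.78 × 0.25241 = 1.4589 W/m².
N₂O: 0.120 × (√394 − √277) = 0.120 × (19.8494 − 16.6433) = 0.120 × 3.2061 = 0.3847 W/m².
Total ΔF = 1.4589 + 0.3847 = 1.8436 W/m².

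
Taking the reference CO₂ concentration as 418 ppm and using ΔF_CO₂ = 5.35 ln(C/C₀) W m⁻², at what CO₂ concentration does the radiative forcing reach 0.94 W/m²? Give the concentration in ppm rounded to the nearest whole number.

Set 5.35 ln(C/418) = 0.94, so ln(C/418) = 0.94/5.35 = 0.17570.
Then C/418 = e^0.17570 = 1.19208, giving C = 418 × 1.19208 = 498.29 ppm.

C ≈ 498 ppm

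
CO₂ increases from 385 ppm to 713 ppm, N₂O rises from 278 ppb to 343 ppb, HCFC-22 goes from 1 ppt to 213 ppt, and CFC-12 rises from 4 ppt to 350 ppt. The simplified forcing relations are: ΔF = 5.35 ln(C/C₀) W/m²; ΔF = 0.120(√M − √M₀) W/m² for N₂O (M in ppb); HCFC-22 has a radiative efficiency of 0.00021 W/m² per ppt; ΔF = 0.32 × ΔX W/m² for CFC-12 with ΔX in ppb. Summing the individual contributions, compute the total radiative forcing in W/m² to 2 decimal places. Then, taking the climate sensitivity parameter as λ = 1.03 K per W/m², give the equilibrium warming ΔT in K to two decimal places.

CO₂: 5.35 × ln(713/385) = 5.35 × ln(1.85195) = 5.35 × 0.61624 = 3.2969 W/m².
N₂O: 0.120 × (√343 − √278) = 0.120 × (18.5203 − 16.6733) = 0.120 × 1.8470 = 0.2216 W/m².
HCFC-22: ΔF = 0.00021 × (213 − 1) = 0.00021 × 212 = 0.0445 W/m².
CFC-12: Δ = 350 − 4 = 346 ppt = 0.346 ppb; ΔF = 0.32 × 0.346 = 0.1107 W/m².
Total ΔF = 3.2969 + 0.2216 + 0.0445 + 0.1107 = 3.6737 W/m².
ΔT = λ ΔF = 1.03 × 3.67 = 3.7801 K.

ΔF = 3.67 W/m²; ΔT = 3.78 K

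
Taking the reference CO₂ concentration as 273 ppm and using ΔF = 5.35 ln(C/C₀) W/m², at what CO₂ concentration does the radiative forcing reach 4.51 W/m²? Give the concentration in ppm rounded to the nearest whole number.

Set 5.35 ln(C/273) = 4.51, so ln(C/273) = 4.51/5.35 = 0.84299.
Then C/273 = e^0.84299 = 2.32330, giving C = 273 × 2.32330 = 634.26 ppm.

C ≈ 634 ppm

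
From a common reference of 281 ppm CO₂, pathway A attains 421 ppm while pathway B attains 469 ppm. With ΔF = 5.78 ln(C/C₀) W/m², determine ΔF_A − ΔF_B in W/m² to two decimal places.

ΔF_A = 5.78 ln(421/281) = 5.78 × 0.40428 = 2.3367 W/m².
ΔF_B = 5.78 ln(469/281) = 5.78 × 0.51225 = 2.9608 W/m².
Difference: 2.3367 − 2.9608 = -0.6241 W/m².
(Equivalently, ΔF_A − ΔF_B = 5.78 ln(421/469) = 5.78 × -0.10797 = -0.6241 W/m².)

ΔF_A − ΔF_B = -0.62 W/m²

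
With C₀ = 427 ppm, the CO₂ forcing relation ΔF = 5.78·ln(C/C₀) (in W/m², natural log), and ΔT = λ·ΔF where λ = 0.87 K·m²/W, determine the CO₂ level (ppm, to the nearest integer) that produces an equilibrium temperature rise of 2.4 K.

C ≈ 688 ppm

Required forcing: ΔF = ΔT/λ = 2.4/0.87 = 2.7586 W/m².
Then ln(C/427) = ΔF/5.78 = 2.7586/5.78 = 0.47727.
So C = 427 × e^0.47727 = 427 × 1.61167 = 688.18 ppm.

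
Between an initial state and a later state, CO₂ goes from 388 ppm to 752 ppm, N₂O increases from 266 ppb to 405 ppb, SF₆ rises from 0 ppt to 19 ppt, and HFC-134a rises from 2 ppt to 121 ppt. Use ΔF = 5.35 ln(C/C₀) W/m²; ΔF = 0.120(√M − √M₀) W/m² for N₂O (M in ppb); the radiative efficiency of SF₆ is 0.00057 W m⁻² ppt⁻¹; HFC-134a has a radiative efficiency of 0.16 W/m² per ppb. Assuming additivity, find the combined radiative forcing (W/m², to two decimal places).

CO₂: 5.35 × ln(752/388) = 5.35 × ln(1.93814) = 5.35 × 0.66173 = 3.5403 W/m².
N₂O: 0.120 × (√405 − √266) = 0.120 × (20.1246 − 16.3095) = 0.120 × 3.8151 = 0.4578 W/m².
SF₆: ΔF = 0.00057 × (19 − 0) = 0.00057 × 19 = 0.0108 W/m².
HFC-134a: Δ = 121 − 2 = 119 ppt = 0.119 ppb; ΔF = 0.16 × 0.119 = 0.0190 W/m².
Total ΔF = 3.5403 + 0.4578 + 0.0108 + 0.0190 = 4.0279 W/m².

ΔF = 4.03 W/m²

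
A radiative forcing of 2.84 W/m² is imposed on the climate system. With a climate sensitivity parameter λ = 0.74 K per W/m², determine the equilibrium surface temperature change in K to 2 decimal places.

ΔT = 2.10 K

ΔT = λ ΔF = 0.74 × 2.84 = 2.1016 K.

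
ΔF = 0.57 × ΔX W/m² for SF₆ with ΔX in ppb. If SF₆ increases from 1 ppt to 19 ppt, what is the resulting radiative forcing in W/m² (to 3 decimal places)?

ΔF = 0.010 W/m²

SF₆: Δ = 19 − 1 = 18 ppt = 0.018 ppb; ΔF = 0.57 × 0.018 = 0.0103 W/m².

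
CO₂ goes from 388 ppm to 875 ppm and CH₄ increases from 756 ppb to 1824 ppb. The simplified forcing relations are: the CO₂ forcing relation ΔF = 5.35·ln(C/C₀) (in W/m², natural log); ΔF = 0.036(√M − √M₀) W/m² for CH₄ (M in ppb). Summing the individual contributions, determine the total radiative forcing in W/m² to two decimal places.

CO₂: 5.35 × ln(875/388) = 5.35 × ln(2.25515) = 5.35 × 0.81322 = 4.3507 W/m².
CH₄: 0.036 × (√1824 − √756) = 0.036 × (42.7083 − 27.4955) = 0.036 × 15.2128 = 0.5477 W/m².
Total ΔF = 4.3507 + 0.5477 = 4.8984 W/m².

ΔF = 4.90 W/m²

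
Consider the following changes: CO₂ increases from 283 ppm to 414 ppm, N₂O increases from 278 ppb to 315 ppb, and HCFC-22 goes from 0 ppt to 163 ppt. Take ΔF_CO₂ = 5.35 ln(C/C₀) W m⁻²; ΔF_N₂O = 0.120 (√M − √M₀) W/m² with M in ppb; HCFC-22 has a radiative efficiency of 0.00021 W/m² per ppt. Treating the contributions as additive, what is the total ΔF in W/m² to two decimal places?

CO₂: 5.35 × ln(414/283) = 5.35 × ln(1.46290) = 5.35 × 0.38042 = 2.0352 W/m².
N₂O: 0.120 × (√315 − √278) = 0.120 × (17.7482 − 16.6733) = 0.120 × 1.0749 = 0.1290 W/m².
HCFC-22: ΔF = 0.00021 × (163 − 0) = 0.00021 × 163 = 0.0342 W/m².
Total ΔF = 2.0352 + 0.1290 + 0.0342 = 2.1984 W/m².

ΔF = 2.20 W/m²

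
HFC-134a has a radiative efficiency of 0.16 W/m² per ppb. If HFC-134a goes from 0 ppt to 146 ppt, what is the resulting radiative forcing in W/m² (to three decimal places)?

ΔF = 0.023 W/m²

HFC-134a: Δ = 146 − 0 = 146 ppt = 0.146 ppb; ΔF = 0.16 × 0.146 = 0.0234 W/m².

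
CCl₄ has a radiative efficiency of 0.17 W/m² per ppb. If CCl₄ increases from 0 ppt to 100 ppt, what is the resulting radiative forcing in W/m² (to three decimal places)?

ΔF = 0.017 W/m²

CCl₄: Δ = 100 − 0 = 100 ppt = 0.100 ppb; ΔF = 0.17 × 0.100 = 0.0170 W/m².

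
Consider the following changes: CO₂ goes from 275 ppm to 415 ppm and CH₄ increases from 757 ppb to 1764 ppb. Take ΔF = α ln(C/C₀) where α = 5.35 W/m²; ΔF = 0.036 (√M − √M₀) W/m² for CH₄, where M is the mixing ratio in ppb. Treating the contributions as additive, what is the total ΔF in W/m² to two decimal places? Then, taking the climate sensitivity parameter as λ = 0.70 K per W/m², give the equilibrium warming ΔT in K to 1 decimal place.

CO₂: 5.35 × ln(415/275) = 5.35 × ln(1.50909) = 5.35 × 0.41151 = 2.2016 W/m².
CH₄: 0.036 × (√1764 − √757) = 0.036 × (42.0000 − 27.5136) = 0.036 × 14.4864 = 0.5215 W/m².
Total ΔF = 2.2016 + 0.5215 = 2.7231 W/m².
ΔT = λ ΔF = 0.70 × 2.72 = 1.9040 K.

ΔF = 2.72 W/m²; ΔT = 1.9 K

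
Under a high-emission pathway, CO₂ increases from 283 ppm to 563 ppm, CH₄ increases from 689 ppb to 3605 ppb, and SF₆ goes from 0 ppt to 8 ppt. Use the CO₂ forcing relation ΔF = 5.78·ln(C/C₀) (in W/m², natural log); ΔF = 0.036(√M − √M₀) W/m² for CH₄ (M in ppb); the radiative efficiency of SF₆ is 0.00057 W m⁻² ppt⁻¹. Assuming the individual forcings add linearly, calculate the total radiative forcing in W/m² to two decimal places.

CO₂: 5.78 × ln(563/283) = 5.78 × ln(1.98940) = 5.78 × 0.68783 = 3.9757 W/m².
CH₄: 0.036 × (√3605 − √689) = 0.036 × (60.0417 − 26.2488) = 0.036 × 33.7929 = 1.2165 W/m².
SF₆: ΔF = 0.00057 × (8 − 0) = 0.00057 × 8 = 0.0046 W/m².
Total ΔF = 3.9757 + 1.2165 + 0.0046 = 5.1968 W/m².

ΔF = 5.20 W/m²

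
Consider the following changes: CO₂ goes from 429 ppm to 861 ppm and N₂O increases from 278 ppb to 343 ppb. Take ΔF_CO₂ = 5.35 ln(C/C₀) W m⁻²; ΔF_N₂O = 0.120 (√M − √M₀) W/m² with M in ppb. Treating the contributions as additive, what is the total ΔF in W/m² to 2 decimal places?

ΔF = 3.95 W/m²

CO₂: 5.35 × ln(861/429) = 5.35 × ln(2.00699) = 5.35 × 0.69664 = 3.7270 W/m².
N₂O: 0.120 × (√343 − √278) = 0.120 × (18.5203 − 16.6733) = 0.120 × 1.8470 = 0.2216 W/m².
Total ΔF = 3.7270 + 0.2216 = 3.9486 W/m².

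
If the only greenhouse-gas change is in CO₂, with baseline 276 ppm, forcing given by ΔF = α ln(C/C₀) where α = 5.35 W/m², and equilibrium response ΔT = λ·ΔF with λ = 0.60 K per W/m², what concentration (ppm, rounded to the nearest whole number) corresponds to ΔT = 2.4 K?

Required forcing: ΔF = ΔT/λ = 2.4/0.60 = 4.0000 W/m².
Then ln(C/276) = ΔF/5.35 = 4.0000/5.35 = 0.74766.
So C = 276 × e^0.74766 = 276 × 2.11205 = 582.93 ppm.

C ≈ 583 ppm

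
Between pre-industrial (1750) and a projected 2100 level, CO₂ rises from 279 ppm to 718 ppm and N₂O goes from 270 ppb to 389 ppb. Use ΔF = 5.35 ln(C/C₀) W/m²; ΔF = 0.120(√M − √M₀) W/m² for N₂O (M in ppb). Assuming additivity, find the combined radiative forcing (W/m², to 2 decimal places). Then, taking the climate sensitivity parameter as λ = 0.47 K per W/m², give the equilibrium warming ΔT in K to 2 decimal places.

CO₂: 5.35 × ln(718/279) = 5.35 × ln(2.57348) = 5.35 × 0.94526 = 5.0571 W/m².
N₂O: 0.120 × (√389 − √270) = 0.120 × (19.7231 − 16.4317) = 0.120 × 3.2914 = 0.3950 W/m².
Total ΔF = 5.0571 + 0.3950 = 5.4521 W/m².
ΔT = λ ΔF = 0.47 × 5.45 = 2.5615 K.

ΔF = 5.45 W/m²; ΔT = 2.56 K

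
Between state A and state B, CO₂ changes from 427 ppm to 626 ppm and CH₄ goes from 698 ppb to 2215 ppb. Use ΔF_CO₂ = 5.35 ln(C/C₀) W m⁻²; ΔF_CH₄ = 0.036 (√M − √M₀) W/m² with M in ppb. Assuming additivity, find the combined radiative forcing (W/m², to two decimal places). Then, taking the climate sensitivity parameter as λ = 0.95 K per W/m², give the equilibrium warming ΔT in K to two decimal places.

ΔF = 2.79 W/m²; ΔT = 2.65 K

CO₂: 5.35 × ln(626/427) = 5.35 × ln(1.46604) = 5.35 × 0.38256 = 2.0467 W/m².
CH₄: 0.036 × (√2215 − √698) = 0.036 × (47.0638 − 26.4197) = 0.036 × 20.6441 = 0.7432 W/m².
Total ΔF = 2.0467 + 0.7432 = 2.7899 W/m².
ΔT = λ ΔF = 0.95 × 2.79 = 2.6505 K.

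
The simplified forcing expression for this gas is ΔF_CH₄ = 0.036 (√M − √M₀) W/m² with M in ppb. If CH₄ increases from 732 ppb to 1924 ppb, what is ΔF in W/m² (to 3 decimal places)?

CH₄: 0.036 × (√1924 − √732) = 0.036 × (43.8634 − 27.0555) = 0.036 × 16.8079 = 0.6051 W/m².

ΔF = 0.605 W/m²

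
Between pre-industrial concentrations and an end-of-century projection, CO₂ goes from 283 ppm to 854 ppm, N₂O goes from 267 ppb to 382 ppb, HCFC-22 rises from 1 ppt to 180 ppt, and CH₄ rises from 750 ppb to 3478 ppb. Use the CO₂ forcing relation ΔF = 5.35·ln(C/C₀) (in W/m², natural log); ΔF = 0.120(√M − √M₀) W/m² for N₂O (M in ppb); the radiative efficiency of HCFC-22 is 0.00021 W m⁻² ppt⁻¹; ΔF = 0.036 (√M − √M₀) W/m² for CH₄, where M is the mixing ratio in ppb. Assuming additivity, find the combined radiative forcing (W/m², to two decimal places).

ΔF = 7.47 W/m²

CO₂: 5.35 × ln(854/283) = 5.35 × ln(3.01767) = 5.35 × 1.10449 = 5.9090 W/m².
N₂O: 0.120 × (√382 − √267) = 0.120 × (19.5448 − 16.3401) = 0.120 × 3.2047 = 0.3846 W/m².
HCFC-22: ΔF = 0.00021 × (180 − 1) = 0.00021 × 179 = 0.0376 W/m².
CH₄: 0.036 × (√3478 − √750) = 0.036 × (58.9746 − 27.3861) = 0.036 × 31.5885 = 1.1372 W/m².
Total ΔF = 5.9090 + 0.3846 + 0.0376 + 1.1372 = 7.4684 W/m².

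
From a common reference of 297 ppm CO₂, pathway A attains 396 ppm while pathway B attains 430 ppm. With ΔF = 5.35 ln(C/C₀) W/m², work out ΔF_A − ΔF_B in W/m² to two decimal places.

ΔF_A − ΔF_B = -0.44 W/m²

ΔF_A = 5.35 ln(396/297) = 5.35 × 0.28768 = 1.5391 W/m².
ΔF_B = 5.35 ln(430/297) = 5.35 × 0.37005 = 1.9798 W/m².
Difference: 1.5391 − 1.9798 = -0.4407 W/m².
(Equivalently, ΔF_A − ΔF_B = 5.35 ln(396/430) = 5.35 × -0.08237 = -0.4407 W/m².)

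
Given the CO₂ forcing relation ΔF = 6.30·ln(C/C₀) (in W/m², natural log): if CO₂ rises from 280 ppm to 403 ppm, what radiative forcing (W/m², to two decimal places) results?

ΔF = 2.29 W/m²

CO₂: 6.30 × ln(403/280) = 6.30 × ln(1.43929) = 6.30 × 0.36415 = 2.2941 W/m².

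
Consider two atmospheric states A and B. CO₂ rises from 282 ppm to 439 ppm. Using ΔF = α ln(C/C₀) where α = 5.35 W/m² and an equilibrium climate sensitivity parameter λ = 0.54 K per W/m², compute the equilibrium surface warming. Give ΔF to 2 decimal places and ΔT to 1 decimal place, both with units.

CO₂: 5.35 × ln(439/282) = 5.35 × ln(1.55674) = 5.35 × 0.44259 = 2.3679 W/m².
ΔT = λ ΔF = 0.54 × 2.37 = 1.2798 K.

ΔF = 2.37 W/m²; ΔT = 1.3 K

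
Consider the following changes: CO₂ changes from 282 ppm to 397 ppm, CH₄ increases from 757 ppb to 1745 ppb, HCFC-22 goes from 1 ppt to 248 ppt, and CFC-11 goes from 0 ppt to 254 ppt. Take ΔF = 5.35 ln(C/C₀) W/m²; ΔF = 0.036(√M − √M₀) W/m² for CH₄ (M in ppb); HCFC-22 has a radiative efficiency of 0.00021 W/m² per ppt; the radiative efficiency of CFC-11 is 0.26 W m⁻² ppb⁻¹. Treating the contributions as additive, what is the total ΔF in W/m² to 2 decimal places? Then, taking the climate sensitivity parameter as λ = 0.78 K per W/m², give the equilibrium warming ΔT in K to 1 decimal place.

CO₂: 5.35 × ln(397/282) = 5.35 × ln(1.40780) = 5.35 × 0.34203 = 1.8299 W/m².
CH₄: 0.036 × (√1745 − √757) = 0.036 × (41.7732 − 27.5136) = 0.036 × 14.2596 = 0.5133 W/m².
HCFC-22: ΔF = 0.00021 × (248 − 1) = 0.00021 × 247 = 0.0519 W/m².
CFC-11: Δ = 254 − 0 = 254 ppt = 0.254 ppb; ΔF = 0.26 × 0.254 = 0.0660 W/m².
Total ΔF = 1.8299 + 0.5133 + 0.0519 + 0.0660 = 2.4611 W/m².
ΔT = λ ΔF = 0.78 × 2.46 = 1.9188 K.

ΔF = 2.46 W/m²; ΔT = 1.9 K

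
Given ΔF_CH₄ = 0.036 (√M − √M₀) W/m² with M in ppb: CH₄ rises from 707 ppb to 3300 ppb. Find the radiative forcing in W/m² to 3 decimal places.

ΔF = 1.111 W/m²

CH₄: 0.036 × (√3300 − √707) = 0.036 × (57.4456 − 26.5895) = 0.036 × 30.8561 = 1.1108 W/m².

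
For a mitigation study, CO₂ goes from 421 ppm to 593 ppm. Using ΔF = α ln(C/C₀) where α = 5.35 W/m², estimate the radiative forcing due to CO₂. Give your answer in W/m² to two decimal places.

ΔF = 1.83 W/m²

CO₂: 5.35 × ln(593/421) = 5.35 × ln(1.40855) = 5.35 × 0.34256 = 1.8327 W/m².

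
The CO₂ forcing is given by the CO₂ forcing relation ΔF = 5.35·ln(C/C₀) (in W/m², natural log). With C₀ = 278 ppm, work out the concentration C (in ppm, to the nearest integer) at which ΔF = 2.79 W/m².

C ≈ 468 ppm

Set 5.35 ln(C/278) = 2.79, so ln(C/278) = 2.79/5.35 = 0.52150.
Then C/278 = e^0.52150 = 1.68455, giving C = 278 × 1.68455 = 468.30 ppm.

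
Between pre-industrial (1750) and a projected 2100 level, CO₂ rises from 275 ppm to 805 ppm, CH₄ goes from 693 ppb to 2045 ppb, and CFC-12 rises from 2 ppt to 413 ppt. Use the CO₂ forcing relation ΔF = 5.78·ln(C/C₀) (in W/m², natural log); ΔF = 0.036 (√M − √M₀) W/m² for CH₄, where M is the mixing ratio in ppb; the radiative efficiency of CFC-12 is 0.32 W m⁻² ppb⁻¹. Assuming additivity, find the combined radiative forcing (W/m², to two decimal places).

CO₂: 5.78 × ln(805/275) = 5.78 × ln(2.92727) = 5.78 × 1.07407 = 6.2081 W/m².
CH₄: 0.036 × (√2045 − √693) = 0.036 × (45.2217 − 26.3249) = 0.036 × 18.8968 = 0.6803 W/m².
CFC-12: Δ = 413 − 2 = 411 ppt = 0.411 ppb; ΔF = 0.32 × 0.411 = 0.1315 W/m².
Total ΔF = 6.2081 + 0.6803 + 0.1315 = 7.0199 W/m².

ΔF = 7.02 W/m²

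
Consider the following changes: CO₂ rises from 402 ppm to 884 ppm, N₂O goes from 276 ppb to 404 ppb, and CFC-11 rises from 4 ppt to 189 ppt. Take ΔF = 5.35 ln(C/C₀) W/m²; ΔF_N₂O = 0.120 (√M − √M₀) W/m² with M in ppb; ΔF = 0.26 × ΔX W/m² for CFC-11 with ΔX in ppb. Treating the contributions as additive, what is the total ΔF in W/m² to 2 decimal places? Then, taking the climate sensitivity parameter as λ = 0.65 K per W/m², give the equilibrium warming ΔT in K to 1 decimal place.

CO₂: 5.35 × ln(884/402) = 5.35 × ln(2.19900) = 5.35 × 0.78800 = 4.2158 W/m².
N₂O: 0.120 × (√404 − √276) = 0.120 × (20.0998 − 16.6132) = 0.120 × 3.4866 = 0.4184 W/m².
CFC-11: Δ = 189 − 4 = 185 ppt = 0.185 ppb; ΔF = 0.26 × 0.185 = 0.0481 W/m².
Total ΔF = 4.2158 + 0.4184 + 0.0481 = 4.6823 W/m².
ΔT = λ ΔF = 0.65 × 4.68 = 3.0420 K.

ΔF = 4.68 W/m²; ΔT = 3.0 K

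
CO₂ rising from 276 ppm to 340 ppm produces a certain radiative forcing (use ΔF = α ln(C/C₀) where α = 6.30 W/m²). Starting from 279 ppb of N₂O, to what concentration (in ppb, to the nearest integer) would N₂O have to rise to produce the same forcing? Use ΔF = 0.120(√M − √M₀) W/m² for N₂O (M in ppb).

M ≈ 765 ppb

CO₂ forcing: 6.30 × ln(340/276) = 6.30 × 0.208545 = 1.31383 W/m².
Set 0.120(√M − √279) = 1.31383: √M = 1.31383/0.120 + √279 = 10.9486 + 16.7033 = 27.6519.
M = (27.6519)² = 764.63 ppb.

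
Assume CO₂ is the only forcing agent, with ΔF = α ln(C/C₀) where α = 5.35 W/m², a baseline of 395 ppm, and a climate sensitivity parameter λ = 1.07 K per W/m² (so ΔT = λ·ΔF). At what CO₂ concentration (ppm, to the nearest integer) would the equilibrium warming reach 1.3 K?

Required forcing: ΔF = ΔT/λ = 1.3/1.07 = 1.2150 W/m².
Then ln(C/395) = ΔF/5.35 = 1.2150/5.35 = 0.22710.
So C = 395 × e^0.22710 = 395 × 1.25496 = 495.71 ppm.

C ≈ 496 ppm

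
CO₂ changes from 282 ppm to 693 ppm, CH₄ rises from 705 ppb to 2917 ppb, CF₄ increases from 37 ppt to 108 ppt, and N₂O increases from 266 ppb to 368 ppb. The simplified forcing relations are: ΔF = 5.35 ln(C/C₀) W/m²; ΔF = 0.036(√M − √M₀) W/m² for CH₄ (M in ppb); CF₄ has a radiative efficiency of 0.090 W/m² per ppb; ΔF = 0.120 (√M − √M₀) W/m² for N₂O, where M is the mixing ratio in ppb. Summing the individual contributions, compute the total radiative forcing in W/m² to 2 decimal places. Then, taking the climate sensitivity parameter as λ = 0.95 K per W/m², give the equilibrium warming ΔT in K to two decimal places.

CO₂: 5.35 × ln(693/282) = 5.35 × ln(2.45745) = 5.35 × 0.89912 = 4.8103 W/m².
CH₄: 0.036 × (√2917 − √705) = 0.036 × (54.0093 − 26.5518) = 0.036 × 27.4575 = 0.9885 W/m².
CF₄: Δ = 108 − 37 = 71 ppt = 0.071 ppb; ΔF = 0.090 × 0.071 = 0.0064 W/m².
N₂O: 0.120 × (√368 − √266) = 0.120 × (19.1833 − 16.3095) = 0.120 × 2.8738 = 0.3449 W/m².
Total ΔF = 4.8103 + 0.9885 + 0.0064 + 0.3449 = 6.1501 W/m².
ΔT = λ ΔF = 0.95 × 6.15 = 5.8425 K.

ΔF = 6.15 W/m²; ΔT = 5.84 K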